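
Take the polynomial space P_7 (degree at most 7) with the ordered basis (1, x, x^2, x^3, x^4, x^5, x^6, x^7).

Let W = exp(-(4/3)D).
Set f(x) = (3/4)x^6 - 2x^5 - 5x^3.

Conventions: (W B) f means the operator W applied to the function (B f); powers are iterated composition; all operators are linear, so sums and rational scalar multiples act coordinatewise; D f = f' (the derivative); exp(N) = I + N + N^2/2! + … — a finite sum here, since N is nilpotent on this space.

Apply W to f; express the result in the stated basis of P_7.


the image equals g(x) = (3/4)x^6 - 8x^5 + (100/3)x^4 - (685/9)x^3 + (2780/27)x^2 - (6256/81)x + 1984/81

order-1 term: -6x^5 + (40/3)x^4 + 20x^2
order-2 term: 20x^4 - (320/9)x^3 - (80/3)x
order-3 term: -(320/9)x^3 + (1280/27)x^2 + 320/27
order-4 term: (320/9)x^2 - (2560/81)x
order-5 term: -(512/27)x + 2048/243
order-6 term: 1024/243
the series for exp(-(4/3)D) f terminates at order 6
exp(-(4/3)D) f = (3/4)x^6 - 8x^5 + (100/3)x^4 - (685/9)x^3 + (2780/27)x^2 - (6256/81)x + 1984/81


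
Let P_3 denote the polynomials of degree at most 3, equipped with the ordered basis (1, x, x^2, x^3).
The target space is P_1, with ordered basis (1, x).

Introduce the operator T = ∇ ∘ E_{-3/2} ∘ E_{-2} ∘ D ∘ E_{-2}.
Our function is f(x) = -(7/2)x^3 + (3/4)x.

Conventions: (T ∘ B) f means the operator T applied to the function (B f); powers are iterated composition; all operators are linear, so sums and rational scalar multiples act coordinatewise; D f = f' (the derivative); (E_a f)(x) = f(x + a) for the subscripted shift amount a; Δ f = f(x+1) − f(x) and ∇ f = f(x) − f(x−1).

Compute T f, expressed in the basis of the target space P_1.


E_{-2} f = -(7/2)x^3 + 21x^2 - (165/4)x + 53/2
D E_{-2} f = -(21/2)x^2 + 42x - 165/4
E_{-2} (D ∘ E_{-2}) f = -(21/2)x^2 + 84x - 669/4
E_{-3/2} E_{-2} (D ∘ E_{-2}) f = -(21/2)x^2 + (231/2)x - 2535/8
∇ E_{-3/2} E_{-2} (D ∘ E_{-2}) f = -21x + 126

the image equals g(x) = -21x + 126


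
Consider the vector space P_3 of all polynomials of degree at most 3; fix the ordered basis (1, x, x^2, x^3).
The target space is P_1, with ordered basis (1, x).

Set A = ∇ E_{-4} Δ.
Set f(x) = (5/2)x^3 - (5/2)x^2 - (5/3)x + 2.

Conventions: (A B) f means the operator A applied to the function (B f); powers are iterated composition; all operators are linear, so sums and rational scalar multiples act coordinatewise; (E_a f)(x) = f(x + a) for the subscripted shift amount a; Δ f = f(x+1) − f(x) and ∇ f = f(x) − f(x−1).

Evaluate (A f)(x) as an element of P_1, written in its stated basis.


g(x) = 15x - 65

Δ f = (15/2)x^2 + (5/2)x - 5/3
E_{-4} Δ f = (15/2)x^2 - (115/2)x + 325/3
∇ E_{-4} Δ f = 15x - 65


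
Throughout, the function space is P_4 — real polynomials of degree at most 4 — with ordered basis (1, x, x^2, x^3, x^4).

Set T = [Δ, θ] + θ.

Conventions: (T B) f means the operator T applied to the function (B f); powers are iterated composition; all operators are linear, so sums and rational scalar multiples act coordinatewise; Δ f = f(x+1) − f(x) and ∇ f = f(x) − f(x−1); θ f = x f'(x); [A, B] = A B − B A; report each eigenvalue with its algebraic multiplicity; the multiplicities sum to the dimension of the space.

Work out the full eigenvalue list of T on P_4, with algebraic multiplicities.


image of 1: 0
image of x: x + 1
image of x^2: 2x^2 + 2x + 2
image of x^3: 3x^3 + 3x^2 + 6x + 3
image of x^4: 4x^4 + 4x^3 + 12x^2 + 12x + 4
the matrix is upper triangular; its diagonal is (0, 1, 2, 3, 4)
for a triangular matrix the eigenvalues are the diagonal entries, with algebraic multiplicity their repetition count

λ = 0 (multiplicity 1), λ = 1 (multiplicity 1), λ = 2 (multiplicity 1), λ = 3 (multiplicity 1), λ = 4 (multiplicity 1)


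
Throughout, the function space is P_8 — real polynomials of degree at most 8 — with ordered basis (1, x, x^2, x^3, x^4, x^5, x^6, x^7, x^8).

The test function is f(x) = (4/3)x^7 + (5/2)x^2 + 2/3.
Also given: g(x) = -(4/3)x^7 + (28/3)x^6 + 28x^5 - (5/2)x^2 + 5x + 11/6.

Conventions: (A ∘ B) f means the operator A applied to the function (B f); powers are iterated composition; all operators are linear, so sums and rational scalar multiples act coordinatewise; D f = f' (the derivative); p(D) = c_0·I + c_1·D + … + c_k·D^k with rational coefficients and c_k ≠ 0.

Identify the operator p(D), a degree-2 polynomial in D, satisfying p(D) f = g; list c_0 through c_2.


p(D) = -I + D + (1/2)·D^2, i.e. c_0 = -1, c_1 = 1, c_2 = 1/2

D^0 f = (4/3)x^7 + (5/2)x^2 + 2/3
D^1 f = (28/3)x^6 + 5x
D^2 f = 56x^5 + 5
matching coefficients of g against c_0 f + c_1 Df + … from the top degree down determines the c_i
solution: c_0 = -1, c_1 = 1, c_2 = 1/2


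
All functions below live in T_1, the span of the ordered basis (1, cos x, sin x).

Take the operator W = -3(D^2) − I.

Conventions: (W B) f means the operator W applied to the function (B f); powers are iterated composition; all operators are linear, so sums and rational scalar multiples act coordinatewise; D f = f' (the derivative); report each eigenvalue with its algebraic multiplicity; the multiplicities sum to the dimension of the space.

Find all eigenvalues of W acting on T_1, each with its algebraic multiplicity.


λ = -1 (multiplicity 1), λ = 2 (multiplicity 2)

image of 1: -1
image of cos x: 2cos x
image of sin x: 2sin x
the matrix is diagonal; its diagonal is (-1, 2, 2)
for a triangular matrix the eigenvalues are the diagonal entries, with algebraic multiplicity their repetition count


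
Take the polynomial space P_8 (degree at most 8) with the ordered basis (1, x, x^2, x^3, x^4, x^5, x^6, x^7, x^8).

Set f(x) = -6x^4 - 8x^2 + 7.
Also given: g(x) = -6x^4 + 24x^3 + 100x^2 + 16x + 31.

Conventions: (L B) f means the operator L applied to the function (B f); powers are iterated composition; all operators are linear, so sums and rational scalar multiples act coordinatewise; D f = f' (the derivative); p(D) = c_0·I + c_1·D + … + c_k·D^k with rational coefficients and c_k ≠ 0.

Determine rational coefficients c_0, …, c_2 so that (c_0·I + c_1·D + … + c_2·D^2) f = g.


c_0 = 1, c_1 = -1, c_2 = -3/2

D^0 f = -6x^4 - 8x^2 + 7
D^1 f = -24x^3 - 16x
D^2 f = -72x^2 - 16
matching coefficients of g against c_0 f + c_1 Df + … from the top degree down determines the c_i
solution: c_0 = 1, c_1 = -1, c_2 = -3/2


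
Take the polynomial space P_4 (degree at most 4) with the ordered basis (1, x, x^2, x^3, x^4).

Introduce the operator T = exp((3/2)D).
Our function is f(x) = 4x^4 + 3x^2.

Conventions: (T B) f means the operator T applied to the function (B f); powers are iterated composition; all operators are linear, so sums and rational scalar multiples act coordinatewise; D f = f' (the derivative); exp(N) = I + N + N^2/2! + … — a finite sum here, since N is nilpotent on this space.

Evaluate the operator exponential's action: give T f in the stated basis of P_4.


g(x) = 4x^4 + 24x^3 + 57x^2 + 63x + 27

order-1 term: 24x^3 + 9x
order-2 term: 54x^2 + 27/4
order-3 term: 54x
order-4 term: 81/4
the series for exp((3/2)D) f terminates at order 4
exp((3/2)D) f = 4x^4 + 24x^3 + 57x^2 + 63x + 27


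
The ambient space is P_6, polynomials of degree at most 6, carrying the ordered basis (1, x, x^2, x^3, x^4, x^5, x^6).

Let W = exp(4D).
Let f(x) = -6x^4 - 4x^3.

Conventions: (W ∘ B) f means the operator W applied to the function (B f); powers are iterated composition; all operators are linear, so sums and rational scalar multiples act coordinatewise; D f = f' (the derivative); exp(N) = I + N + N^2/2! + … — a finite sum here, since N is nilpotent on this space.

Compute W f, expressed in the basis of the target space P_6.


order-1 term: -96x^3 - 48x^2
order-2 term: -576x^2 - 192x
order-3 term: -1536x - 256
order-4 term: -1536
the series for exp(4D) f terminates at order 4
exp(4D) f = -6x^4 - 100x^3 - 624x^2 - 1728x - 1792

g(x) = -6x^4 - 100x^3 - 624x^2 - 1728x - 1792


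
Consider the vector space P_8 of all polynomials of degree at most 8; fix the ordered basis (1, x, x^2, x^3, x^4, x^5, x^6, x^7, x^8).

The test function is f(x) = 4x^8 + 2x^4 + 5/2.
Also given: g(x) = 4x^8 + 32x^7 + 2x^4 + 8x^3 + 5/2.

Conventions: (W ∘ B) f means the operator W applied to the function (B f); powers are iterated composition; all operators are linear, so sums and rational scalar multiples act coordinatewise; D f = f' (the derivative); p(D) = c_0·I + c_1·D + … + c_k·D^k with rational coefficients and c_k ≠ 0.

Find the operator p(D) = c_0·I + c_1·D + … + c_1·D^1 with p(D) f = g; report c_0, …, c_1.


D^0 f = 4x^8 + 2x^4 + 5/2
D^1 f = 32x^7 + 8x^3
matching coefficients of g against c_0 f + c_1 Df + … from the top degree down determines the c_i
solution: c_0 = 1, c_1 = 1

p(D) = I + D, i.e. c_0 = 1, c_1 = 1


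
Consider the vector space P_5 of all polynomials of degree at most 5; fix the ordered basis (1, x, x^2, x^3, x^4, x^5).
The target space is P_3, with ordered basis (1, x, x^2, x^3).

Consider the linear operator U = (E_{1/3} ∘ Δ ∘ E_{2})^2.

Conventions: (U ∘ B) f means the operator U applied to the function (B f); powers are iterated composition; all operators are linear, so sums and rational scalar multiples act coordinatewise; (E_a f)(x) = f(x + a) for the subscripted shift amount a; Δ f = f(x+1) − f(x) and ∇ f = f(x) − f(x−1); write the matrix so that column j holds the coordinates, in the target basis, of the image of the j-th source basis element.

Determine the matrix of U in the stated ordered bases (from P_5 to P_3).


image of 1: 0
image of x: 0
image of x^2: 2
image of x^3: 6x + 34
image of x^4: 12x^2 + 136x + 1162/3
image of x^5: 20x^3 + 340x^2 + (5810/3)x + 99790/27
each image's coordinates form column j of the matrix

the matrix is [[0, 0, 2, 34, 1162/3, 99790/27]; [0, 0, 0, 6, 136, 5810/3]; [0, 0, 0, 0, 12, 340]; [0, 0, 0, 0, 0, 20]] (rows listed top to bottom)


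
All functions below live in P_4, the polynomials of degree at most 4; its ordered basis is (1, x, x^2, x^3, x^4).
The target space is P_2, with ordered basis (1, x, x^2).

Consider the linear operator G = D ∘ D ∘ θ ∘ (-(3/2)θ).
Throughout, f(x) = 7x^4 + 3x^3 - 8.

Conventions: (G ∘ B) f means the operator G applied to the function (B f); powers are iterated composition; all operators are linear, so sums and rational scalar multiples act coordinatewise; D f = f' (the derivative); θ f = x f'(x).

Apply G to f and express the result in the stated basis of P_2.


g(x) = -2016x^2 - 243x

θ f = 28x^4 + 9x^3
(-(3/2)θ) f = -42x^4 - (27/2)x^3
θ (-(3/2)θ) f = -168x^4 - (81/2)x^3
D θ (-(3/2)θ) f = -672x^3 - (243/2)x^2
D (D ∘ θ) (-(3/2)θ) f = -2016x^2 - 243x


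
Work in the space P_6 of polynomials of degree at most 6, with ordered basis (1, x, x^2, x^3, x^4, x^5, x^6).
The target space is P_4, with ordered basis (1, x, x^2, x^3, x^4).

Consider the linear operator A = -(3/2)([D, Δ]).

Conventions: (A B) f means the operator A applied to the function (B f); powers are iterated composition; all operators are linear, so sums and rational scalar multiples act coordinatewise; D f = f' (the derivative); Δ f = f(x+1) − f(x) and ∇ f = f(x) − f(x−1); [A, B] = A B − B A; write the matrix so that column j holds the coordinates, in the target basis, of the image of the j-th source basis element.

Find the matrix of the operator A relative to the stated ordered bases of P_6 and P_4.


image of 1: 0
image of x: 0
image of x^2: 0
image of x^3: 0
image of x^4: 0
image of x^5: 0
image of x^6: 0
each image's coordinates form column j of the matrix

the matrix is [[0, 0, 0, 0, 0, 0, 0]; [0, 0, 0, 0, 0, 0, 0]; [0, 0, 0, 0, 0, 0, 0]; [0, 0, 0, 0, 0, 0, 0]; [0, 0, 0, 0, 0, 0, 0]] (rows listed top to bottom)


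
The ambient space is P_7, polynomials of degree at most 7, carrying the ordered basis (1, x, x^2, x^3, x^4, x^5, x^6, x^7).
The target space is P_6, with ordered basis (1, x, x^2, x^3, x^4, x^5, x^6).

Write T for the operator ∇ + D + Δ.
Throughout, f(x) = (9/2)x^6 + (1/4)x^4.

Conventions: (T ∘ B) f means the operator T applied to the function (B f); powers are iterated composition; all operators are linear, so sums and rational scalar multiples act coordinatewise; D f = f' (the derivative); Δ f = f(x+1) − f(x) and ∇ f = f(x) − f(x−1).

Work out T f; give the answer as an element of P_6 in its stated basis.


g(x) = 81x^5 + 183x^3 + 56x

∇ f = 27x^5 - (135/2)x^4 + 91x^3 - 69x^2 + 28x - 19/4
D f = 27x^5 + x^3
Δ f = 27x^5 + (135/2)x^4 + 91x^3 + 69x^2 + 28x + 19/4
(∇ + D + Δ) f = 81x^5 + 183x^3 + 56x


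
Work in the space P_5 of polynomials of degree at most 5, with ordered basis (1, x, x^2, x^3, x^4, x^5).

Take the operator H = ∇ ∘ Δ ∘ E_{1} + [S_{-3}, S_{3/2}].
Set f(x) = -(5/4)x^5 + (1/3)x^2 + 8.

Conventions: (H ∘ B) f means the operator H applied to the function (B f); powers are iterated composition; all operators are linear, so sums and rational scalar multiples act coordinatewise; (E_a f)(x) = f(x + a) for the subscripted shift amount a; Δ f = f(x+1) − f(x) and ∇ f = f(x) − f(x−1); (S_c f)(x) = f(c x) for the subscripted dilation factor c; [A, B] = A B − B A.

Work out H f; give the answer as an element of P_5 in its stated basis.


g(x) = -25x^3 - 75x^2 - (175/2)x - 221/6

E_{1} f = -(5/4)x^5 - (25/4)x^4 - (25/2)x^3 - (73/6)x^2 - (67/12)x + 85/12
Δ E_{1} f = -(25/4)x^4 - (75/2)x^3 - (175/2)x^2 - (1117/12)x - 151/4
∇ Δ E_{1} f = -25x^3 - 75x^2 - (175/2)x - 221/6
S_{3/2} f = -(1215/128)x^5 + (3/4)x^2 + 8
S_{-3} S_{3/2} f = (295245/128)x^5 + (27/4)x^2 + 8
S_{-3} f = (1215/4)x^5 + 3x^2 + 8
S_{3/2} S_{-3} f = (295245/128)x^5 + (27/4)x^2 + 8
[S_{-3}, S_{3/2}] f = 0
(∇ ∘ Δ ∘ E_{1} + [S_{-3}, S_{3/2}]) f = -25x^3 - 75x^2 - (175/2)x - 221/6


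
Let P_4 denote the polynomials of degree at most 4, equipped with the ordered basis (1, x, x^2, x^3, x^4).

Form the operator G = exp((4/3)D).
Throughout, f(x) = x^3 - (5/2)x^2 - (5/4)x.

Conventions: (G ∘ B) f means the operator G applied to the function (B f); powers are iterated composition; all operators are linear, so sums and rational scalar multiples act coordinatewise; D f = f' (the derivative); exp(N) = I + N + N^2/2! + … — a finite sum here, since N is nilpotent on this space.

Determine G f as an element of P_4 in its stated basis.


the result is g(x) = x^3 + (3/2)x^2 - (31/12)x - 101/27

order-1 term: 4x^2 - (20/3)x - 5/3
order-2 term: (16/3)x - 40/9
order-3 term: 64/27
the series for exp((4/3)D) f terminates at order 3
exp((4/3)D) f = x^3 + (3/2)x^2 - (31/12)x - 101/27


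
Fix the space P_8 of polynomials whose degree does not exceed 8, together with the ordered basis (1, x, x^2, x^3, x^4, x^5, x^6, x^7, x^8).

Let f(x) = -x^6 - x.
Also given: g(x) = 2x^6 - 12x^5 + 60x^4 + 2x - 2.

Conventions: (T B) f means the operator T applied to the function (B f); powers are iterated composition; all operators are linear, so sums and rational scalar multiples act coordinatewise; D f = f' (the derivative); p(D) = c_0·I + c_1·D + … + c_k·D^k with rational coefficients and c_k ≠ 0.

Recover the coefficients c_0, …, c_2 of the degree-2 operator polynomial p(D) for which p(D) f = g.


c_0 = -2, c_1 = 2, c_2 = -2

D^0 f = -x^6 - x
D^1 f = -6x^5 - 1
D^2 f = -30x^4
matching coefficients of g against c_0 f + c_1 Df + … from the top degree down determines the c_i
solution: c_0 = -2, c_1 = 2, c_2 = -2


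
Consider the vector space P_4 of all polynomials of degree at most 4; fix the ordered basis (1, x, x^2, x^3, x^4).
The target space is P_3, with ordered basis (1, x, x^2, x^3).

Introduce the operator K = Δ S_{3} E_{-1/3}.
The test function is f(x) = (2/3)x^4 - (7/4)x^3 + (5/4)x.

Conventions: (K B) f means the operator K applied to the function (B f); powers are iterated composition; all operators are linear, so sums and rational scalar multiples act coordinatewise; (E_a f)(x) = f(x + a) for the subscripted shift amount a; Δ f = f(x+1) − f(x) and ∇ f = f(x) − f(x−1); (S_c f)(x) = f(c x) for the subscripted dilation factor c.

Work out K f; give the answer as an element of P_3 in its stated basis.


E_{-1/3} f = (2/3)x^4 - (95/36)x^3 + (79/36)x^2 + (46/81)x - 167/486
S_{3} E_{-1/3} f = 54x^4 - (285/4)x^3 + (79/4)x^2 + (46/27)x - 167/486
Δ S_{3} E_{-1/3} f = 216x^3 + (441/4)x^2 + (167/4)x + 227/54

the result is g(x) = 216x^3 + (441/4)x^2 + (167/4)x + 227/54


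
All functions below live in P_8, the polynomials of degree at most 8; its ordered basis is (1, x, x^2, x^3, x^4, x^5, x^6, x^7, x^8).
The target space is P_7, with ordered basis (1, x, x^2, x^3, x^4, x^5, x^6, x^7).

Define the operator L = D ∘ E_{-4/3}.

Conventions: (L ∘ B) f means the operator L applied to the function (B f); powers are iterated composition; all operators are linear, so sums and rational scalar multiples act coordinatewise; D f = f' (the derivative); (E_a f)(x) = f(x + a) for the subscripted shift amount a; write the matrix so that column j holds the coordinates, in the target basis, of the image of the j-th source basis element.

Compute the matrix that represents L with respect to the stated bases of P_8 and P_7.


the matrix is [[0, 1, -8/3, 16/3, -256/27, 1280/81, -2048/81, 28672/729, -131072/2187]; [0, 0, 2, -8, 64/3, -1280/27, 2560/27, -14336/81, 229376/729]; [0, 0, 0, 3, -16, 160/3, -1280/9, 8960/27, -57344/81]; [0, 0, 0, 0, 4, -80/3, 320/3, -8960/27, 71680/81]; [0, 0, 0, 0, 0, 5, -40, 560/3, -17920/27]; [0, 0, 0, 0, 0, 0, 6, -56, 896/3]; [0, 0, 0, 0, 0, 0, 0, 7, -224/3]; [0, 0, 0, 0, 0, 0, 0, 0, 8]] (rows listed top to bottom)

image of 1: 0
image of x: 1
image of x^2: 2x - 8/3
image of x^3: 3x^2 - 8x + 16/3
image of x^4: 4x^3 - 16x^2 + (64/3)x - 256/27
image of x^5: 5x^4 - (80/3)x^3 + (160/3)x^2 - (1280/27)x + 1280/81
image of x^6: 6x^5 - 40x^4 + (320/3)x^3 - (1280/9)x^2 + (2560/27)x - 2048/81
image of x^7: 7x^6 - 56x^5 + (560/3)x^4 - (8960/27)x^3 + (8960/27)x^2 - (14336/81)x + 28672/729
image of x^8: 8x^7 - (224/3)x^6 + (896/3)x^5 - (17920/27)x^4 + (71680/81)x^3 - (57344/81)x^2 + (229376/729)x - 131072/2187
each image's coordinates form column j of the matrix


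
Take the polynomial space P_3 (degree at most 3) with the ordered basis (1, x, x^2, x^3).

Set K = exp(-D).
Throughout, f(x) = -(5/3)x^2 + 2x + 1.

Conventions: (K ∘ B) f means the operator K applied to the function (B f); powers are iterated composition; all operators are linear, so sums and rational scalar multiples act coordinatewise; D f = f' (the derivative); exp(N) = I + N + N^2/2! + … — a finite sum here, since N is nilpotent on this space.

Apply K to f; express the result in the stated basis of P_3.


the image equals g(x) = -(5/3)x^2 + (16/3)x - 8/3

order-1 term: (10/3)x - 2
order-2 term: -5/3
the series for exp(-D) f terminates at order 2
exp(-D) f = -(5/3)x^2 + (16/3)x - 8/3


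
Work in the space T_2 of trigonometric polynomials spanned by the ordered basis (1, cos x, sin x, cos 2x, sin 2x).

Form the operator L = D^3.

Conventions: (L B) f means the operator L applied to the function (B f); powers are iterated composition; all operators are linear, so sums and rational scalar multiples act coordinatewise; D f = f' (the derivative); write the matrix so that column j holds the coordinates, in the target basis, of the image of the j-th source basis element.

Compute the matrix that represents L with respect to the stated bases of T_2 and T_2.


the matrix is [[0, 0, 0, 0, 0]; [0, 0, -1, 0, 0]; [0, 1, 0, 0, 0]; [0, 0, 0, 0, -8]; [0, 0, 0, 8, 0]] (rows listed top to bottom)

image of 1: 0
image of cos x: sin x
image of sin x: -cos x
image of cos 2x: 8sin 2x
image of sin 2x: -8cos 2x
each image's coordinates form column j of the matrix


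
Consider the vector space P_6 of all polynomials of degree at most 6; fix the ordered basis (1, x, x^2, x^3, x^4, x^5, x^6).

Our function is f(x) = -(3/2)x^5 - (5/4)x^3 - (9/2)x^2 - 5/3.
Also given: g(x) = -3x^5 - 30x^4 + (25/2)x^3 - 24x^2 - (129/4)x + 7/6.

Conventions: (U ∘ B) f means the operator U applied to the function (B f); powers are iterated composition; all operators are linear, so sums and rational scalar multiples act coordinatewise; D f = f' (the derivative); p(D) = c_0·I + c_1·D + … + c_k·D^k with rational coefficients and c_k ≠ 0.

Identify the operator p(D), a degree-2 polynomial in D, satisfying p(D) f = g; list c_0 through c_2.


D^0 f = -(3/2)x^5 - (5/4)x^3 - (9/2)x^2 - 5/3
D^1 f = -(15/2)x^4 - (15/4)x^2 - 9x
D^2 f = -30x^3 - (15/2)x - 9
matching coefficients of g against c_0 f + c_1 Df + … from the top degree down determines the c_i
solution: c_0 = 2, c_1 = 4, c_2 = -1/2

c_0 = 2, c_1 = 4, c_2 = -1/2


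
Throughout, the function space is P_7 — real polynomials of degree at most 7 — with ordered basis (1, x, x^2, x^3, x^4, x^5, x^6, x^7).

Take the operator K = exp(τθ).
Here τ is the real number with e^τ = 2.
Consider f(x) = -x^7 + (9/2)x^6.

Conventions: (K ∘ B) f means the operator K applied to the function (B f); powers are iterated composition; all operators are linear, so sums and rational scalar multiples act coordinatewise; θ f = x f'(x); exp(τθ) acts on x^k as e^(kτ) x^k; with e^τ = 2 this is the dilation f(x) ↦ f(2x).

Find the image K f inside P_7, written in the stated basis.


exp(τθ) x^k = e^(kτ) x^k; with e^τ = 2 this sends x^k to 2^k x^k
x^6 ↦ 64 x^6
x^7 ↦ 128 x^7
applying this coordinatewise to f: exp(τθ) f = -128x^7 + 288x^6

g(x) = -128x^7 + 288x^6


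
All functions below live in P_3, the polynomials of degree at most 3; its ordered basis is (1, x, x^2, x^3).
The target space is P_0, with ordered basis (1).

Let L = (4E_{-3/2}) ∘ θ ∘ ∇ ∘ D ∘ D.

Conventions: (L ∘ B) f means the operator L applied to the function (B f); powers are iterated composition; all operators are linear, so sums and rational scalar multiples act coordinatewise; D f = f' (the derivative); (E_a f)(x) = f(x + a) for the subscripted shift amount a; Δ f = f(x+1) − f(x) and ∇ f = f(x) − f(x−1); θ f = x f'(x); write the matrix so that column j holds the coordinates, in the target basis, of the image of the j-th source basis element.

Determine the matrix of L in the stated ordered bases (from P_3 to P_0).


the matrix is [[0, 0, 0, 0]] (rows listed top to bottom)

image of 1: 0
image of x: 0
image of x^2: 0
image of x^3: 0
each image's coordinates form column j of the matrix


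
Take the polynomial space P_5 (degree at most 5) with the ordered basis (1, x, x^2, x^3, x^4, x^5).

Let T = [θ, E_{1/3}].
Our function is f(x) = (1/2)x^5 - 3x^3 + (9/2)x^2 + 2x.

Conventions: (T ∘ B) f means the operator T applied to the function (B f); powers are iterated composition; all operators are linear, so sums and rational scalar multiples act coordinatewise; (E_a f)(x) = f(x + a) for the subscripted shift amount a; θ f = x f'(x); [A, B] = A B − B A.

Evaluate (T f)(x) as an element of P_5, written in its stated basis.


E_{1/3} f = (1/2)x^5 + (5/6)x^4 - (22/9)x^3 + (91/54)x^2 + (653/162)x + 257/243
θ E_{1/3} f = (5/2)x^5 + (10/3)x^4 - (22/3)x^3 + (91/27)x^2 + (653/162)x
θ f = (5/2)x^5 - 9x^3 + 9x^2 + 2x
E_{1/3} θ f = (5/2)x^5 + (25/6)x^4 - (56/9)x^3 + (25/27)x^2 + (835/162)x + 653/486
[θ, E_{1/3}] f = -(5/6)x^4 - (10/9)x^3 + (22/9)x^2 - (91/81)x - 653/486

the result is g(x) = -(5/6)x^4 - (10/9)x^3 + (22/9)x^2 - (91/81)x - 653/486


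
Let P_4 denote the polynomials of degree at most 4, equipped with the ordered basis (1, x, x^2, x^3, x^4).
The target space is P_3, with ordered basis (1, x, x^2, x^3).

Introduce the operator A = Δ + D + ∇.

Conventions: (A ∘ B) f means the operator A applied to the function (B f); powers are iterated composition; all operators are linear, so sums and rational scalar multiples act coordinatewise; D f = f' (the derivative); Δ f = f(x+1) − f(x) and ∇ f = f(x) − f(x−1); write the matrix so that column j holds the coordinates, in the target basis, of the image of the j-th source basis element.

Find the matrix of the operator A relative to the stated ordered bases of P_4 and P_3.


image of 1: 0
image of x: 3
image of x^2: 6x
image of x^3: 9x^2 + 2
image of x^4: 12x^3 + 8x
each image's coordinates form column j of the matrix

the matrix is [[0, 3, 0, 2, 0]; [0, 0, 6, 0, 8]; [0, 0, 0, 9, 0]; [0, 0, 0, 0, 12]] (rows listed top to bottom)


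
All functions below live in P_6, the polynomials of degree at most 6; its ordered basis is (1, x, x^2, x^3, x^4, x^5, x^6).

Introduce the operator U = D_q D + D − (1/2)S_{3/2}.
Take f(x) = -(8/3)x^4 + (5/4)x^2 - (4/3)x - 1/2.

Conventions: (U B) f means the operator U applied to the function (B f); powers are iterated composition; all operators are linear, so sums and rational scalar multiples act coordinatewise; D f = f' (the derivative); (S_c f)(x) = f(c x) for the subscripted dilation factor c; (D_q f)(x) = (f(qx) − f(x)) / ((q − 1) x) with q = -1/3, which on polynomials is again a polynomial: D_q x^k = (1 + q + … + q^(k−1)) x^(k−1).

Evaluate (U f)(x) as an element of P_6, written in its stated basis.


g(x) = (27/4)x^4 - (32/3)x^3 - (8383/864)x^2 + (7/2)x + 17/12

D f = -(32/3)x^3 + (5/2)x - 4/3
D_q D f = -(224/27)x^2 + 5/2
D f = -(32/3)x^3 + (5/2)x - 4/3
S_{3/2} f = -(27/2)x^4 + (45/16)x^2 - 2x - 1/2
(-(1/2)S_{3/2}) f = (27/4)x^4 - (45/32)x^2 + x + 1/4
(D_q D + D − (1/2)S_{3/2}) f = (27/4)x^4 - (32/3)x^3 - (8383/864)x^2 + (7/2)x + 17/12


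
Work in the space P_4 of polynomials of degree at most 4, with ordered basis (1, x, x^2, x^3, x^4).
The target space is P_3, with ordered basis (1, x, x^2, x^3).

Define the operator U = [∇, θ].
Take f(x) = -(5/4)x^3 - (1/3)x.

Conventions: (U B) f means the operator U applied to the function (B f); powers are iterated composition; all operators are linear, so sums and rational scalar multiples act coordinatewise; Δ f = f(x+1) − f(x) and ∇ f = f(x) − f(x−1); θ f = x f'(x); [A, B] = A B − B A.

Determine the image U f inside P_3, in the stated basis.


θ f = -(15/4)x^3 - (1/3)x
∇ θ f = -(45/4)x^2 + (45/4)x - 49/12
∇ f = -(15/4)x^2 + (15/4)x - 19/12
θ ∇ f = -(15/2)x^2 + (15/4)x
[∇, θ] f = -(15/4)x^2 + (15/2)x - 49/12

g(x) = -(15/4)x^2 + (15/2)x - 49/12


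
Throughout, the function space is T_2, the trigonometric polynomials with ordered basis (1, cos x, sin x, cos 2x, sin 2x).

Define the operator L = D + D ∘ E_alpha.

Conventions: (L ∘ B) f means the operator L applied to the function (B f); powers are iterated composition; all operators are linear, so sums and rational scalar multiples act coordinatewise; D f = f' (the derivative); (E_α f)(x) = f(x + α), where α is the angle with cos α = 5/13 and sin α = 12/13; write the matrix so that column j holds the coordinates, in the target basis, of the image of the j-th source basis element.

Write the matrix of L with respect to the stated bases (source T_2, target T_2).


the matrix is [[0, 0, 0, 0, 0]; [0, -12/13, 18/13, 0, 0]; [0, -18/13, -12/13, 0, 0]; [0, 0, 0, -240/169, 100/169]; [0, 0, 0, -100/169, -240/169]] (rows listed top to bottom)

image of 1: 0
image of cos x: -(12/13)cos x - (18/13)sin x
image of sin x: (18/13)cos x - (12/13)sin x
image of cos 2x: -(240/169)cos 2x - (100/169)sin 2x
image of sin 2x: (100/169)cos 2x - (240/169)sin 2x
each image's coordinates form column j of the matrix


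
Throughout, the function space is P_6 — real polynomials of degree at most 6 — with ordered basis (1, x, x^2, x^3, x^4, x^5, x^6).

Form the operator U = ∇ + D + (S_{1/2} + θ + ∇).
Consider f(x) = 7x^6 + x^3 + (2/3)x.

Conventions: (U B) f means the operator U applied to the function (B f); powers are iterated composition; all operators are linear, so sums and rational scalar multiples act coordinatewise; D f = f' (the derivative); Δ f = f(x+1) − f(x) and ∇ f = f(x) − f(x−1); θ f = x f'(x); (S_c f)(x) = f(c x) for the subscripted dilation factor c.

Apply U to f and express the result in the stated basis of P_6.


∇ f = 42x^5 - 105x^4 + 140x^3 - 102x^2 + 39x - 16/3
D f = 42x^5 + 3x^2 + 2/3
S_{1/2} f = (7/64)x^6 + (1/8)x^3 + (1/3)x
θ f = 42x^6 + 3x^3 + (2/3)x
∇ f = 42x^5 - 105x^4 + 140x^3 - 102x^2 + 39x - 16/3
(S_{1/2} + θ + ∇) f = (2695/64)x^6 + 42x^5 - 105x^4 + (1145/8)x^3 - 102x^2 + 40x - 16/3
(∇ + D + (S_{1/2} + θ + ∇)) f = (2695/64)x^6 + 126x^5 - 210x^4 + (2265/8)x^3 - 201x^2 + 79x - 10

g(x) = (2695/64)x^6 + 126x^5 - 210x^4 + (2265/8)x^3 - 201x^2 + 79x - 10


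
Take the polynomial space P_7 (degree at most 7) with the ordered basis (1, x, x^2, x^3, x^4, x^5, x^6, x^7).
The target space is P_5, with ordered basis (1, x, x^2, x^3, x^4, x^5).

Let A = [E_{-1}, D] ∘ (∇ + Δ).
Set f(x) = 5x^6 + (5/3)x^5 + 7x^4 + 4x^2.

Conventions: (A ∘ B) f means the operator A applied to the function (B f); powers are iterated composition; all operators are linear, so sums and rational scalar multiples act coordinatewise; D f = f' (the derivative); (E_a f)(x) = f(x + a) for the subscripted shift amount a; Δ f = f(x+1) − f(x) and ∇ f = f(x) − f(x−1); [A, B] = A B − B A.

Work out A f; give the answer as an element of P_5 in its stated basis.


∇ f = 30x^5 - (200/3)x^4 + (334/3)x^3 - (301/3)x^2 + (173/3)x - 43/3
Δ f = 30x^5 + (250/3)x^4 + (434/3)x^3 + (401/3)x^2 + (223/3)x + 53/3
(∇ + Δ) f = 60x^5 + (50/3)x^4 + 256x^3 + (100/3)x^2 + 132x + 10/3
D (∇ + Δ) f = 300x^4 + (200/3)x^3 + 768x^2 + (200/3)x + 132
E_{-1} D (∇ + Δ) f = 300x^4 - (3400/3)x^3 + 2368x^2 - (7408/3)x + 3200/3
E_{-1} (∇ + Δ) f = 60x^5 - (850/3)x^4 + (2368/3)x^3 - (3704/3)x^2 + (3200/3)x - 1184/3
D E_{-1} (∇ + Δ) f = 300x^4 - (3400/3)x^3 + 2368x^2 - (7408/3)x + 3200/3
[E_{-1}, D] (∇ + Δ) f = 0

the result is g(x) = 0


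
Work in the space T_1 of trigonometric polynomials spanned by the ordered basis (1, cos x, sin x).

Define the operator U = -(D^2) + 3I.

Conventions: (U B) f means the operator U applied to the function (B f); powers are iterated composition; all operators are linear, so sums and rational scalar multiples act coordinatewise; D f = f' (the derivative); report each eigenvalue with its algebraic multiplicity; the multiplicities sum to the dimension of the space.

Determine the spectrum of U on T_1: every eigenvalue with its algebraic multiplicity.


image of 1: 3
image of cos x: 4cos x
image of sin x: 4sin x
the matrix is diagonal; its diagonal is (3, 4, 4)
for a triangular matrix the eigenvalues are the diagonal entries, with algebraic multiplicity their repetition count

λ = 3 (multiplicity 1), λ = 4 (multiplicity 2)


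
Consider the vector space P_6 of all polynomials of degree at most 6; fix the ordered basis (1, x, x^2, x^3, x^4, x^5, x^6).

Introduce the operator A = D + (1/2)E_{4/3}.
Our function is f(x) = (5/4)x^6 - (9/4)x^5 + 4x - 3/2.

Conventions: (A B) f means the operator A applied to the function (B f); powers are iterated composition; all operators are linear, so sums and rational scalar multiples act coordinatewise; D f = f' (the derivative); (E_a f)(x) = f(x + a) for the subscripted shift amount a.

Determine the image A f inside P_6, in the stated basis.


D f = (15/2)x^5 - (45/4)x^4 + 4
E_{4/3} f = (5/4)x^6 + (31/4)x^5 + (55/3)x^4 + (520/27)x^3 + (160/27)x^2 + (4/81)x + 2005/1458
((1/2)E_{4/3}) f = (5/8)x^6 + (31/8)x^5 + (55/6)x^4 + (260/27)x^3 + (80/27)x^2 + (2/81)x + 2005/2916
(D + (1/2)E_{4/3}) f = (5/8)x^6 + (91/8)x^5 - (25/12)x^4 + (260/27)x^3 + (80/27)x^2 + (2/81)x + 13669/2916

the image equals g(x) = (5/8)x^6 + (91/8)x^5 - (25/12)x^4 + (260/27)x^3 + (80/27)x^2 + (2/81)x + 13669/2916


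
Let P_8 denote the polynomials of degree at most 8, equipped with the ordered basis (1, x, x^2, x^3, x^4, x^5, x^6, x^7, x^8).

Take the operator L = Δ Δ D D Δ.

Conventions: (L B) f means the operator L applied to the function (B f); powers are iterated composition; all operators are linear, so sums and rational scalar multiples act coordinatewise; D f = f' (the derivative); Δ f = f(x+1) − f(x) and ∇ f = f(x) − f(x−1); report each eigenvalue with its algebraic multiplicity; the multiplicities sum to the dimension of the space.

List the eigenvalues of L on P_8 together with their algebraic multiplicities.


λ = 0 (multiplicity 9)

image of 1: 0
image of x: 0
image of x^2: 0
image of x^3: 0
image of x^4: 0
image of x^5: 120
image of x^6: 720x + 1080
image of x^7: 2520x^2 + 7560x + 6300
image of x^8: 6720x^3 + 30240x^2 + 50400x + 30240
the matrix is upper triangular; its diagonal is (0, 0, 0, 0, 0, 0, 0, 0, 0)
for a triangular matrix the eigenvalues are the diagonal entries, with algebraic multiplicity their repetition count


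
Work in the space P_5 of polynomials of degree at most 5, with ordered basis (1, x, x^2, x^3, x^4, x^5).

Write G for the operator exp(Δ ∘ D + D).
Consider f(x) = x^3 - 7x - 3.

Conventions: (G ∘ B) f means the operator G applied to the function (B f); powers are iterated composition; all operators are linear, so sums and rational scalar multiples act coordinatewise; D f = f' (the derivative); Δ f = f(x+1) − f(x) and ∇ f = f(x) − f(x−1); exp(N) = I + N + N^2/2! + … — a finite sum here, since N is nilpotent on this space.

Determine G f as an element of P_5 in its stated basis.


g(x) = x^3 + 3x^2 + 2x

order-1 term: 3x^2 + 6x - 4
order-2 term: 3x + 6
order-3 term: 1
the series for exp(Δ ∘ D + D) f terminates at order 3
exp(Δ ∘ D + D) f = x^3 + 3x^2 + 2x


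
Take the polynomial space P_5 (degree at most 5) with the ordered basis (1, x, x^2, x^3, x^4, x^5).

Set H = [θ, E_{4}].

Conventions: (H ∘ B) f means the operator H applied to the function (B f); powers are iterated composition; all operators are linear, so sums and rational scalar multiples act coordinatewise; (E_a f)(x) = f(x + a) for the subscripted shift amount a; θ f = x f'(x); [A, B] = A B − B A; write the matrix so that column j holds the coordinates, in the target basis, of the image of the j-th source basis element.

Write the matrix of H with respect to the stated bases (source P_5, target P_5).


image of 1: 0
image of x: -4
image of x^2: -8x - 32
image of x^3: -12x^2 - 96x - 192
image of x^4: -16x^3 - 192x^2 - 768x - 1024
image of x^5: -20x^4 - 320x^3 - 1920x^2 - 5120x - 5120
each image's coordinates form column j of the matrix

the matrix is [[0, -4, -32, -192, -1024, -5120]; [0, 0, -8, -96, -768, -5120]; [0, 0, 0, -12, -192, -1920]; [0, 0, 0, 0, -16, -320]; [0, 0, 0, 0, 0, -20]; [0, 0, 0, 0, 0, 0]] (rows listed top to bottom)


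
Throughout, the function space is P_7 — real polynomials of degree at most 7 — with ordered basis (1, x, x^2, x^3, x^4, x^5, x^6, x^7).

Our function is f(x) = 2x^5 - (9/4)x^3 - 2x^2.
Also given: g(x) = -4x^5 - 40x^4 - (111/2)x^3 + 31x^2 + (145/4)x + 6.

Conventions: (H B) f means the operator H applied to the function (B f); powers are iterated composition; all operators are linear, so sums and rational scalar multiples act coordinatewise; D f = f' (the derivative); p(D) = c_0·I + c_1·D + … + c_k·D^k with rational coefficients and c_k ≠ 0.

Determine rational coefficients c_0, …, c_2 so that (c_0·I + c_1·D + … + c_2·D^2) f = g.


D^0 f = 2x^5 - (9/4)x^3 - 2x^2
D^1 f = 10x^4 - (27/4)x^2 - 4x
D^2 f = 40x^3 - (27/2)x - 4
matching coefficients of g against c_0 f + c_1 Df + … from the top degree down determines the c_i
solution: c_0 = -2, c_1 = -4, c_2 = -3/2

c_0 = -2, c_1 = -4, c_2 = -3/2


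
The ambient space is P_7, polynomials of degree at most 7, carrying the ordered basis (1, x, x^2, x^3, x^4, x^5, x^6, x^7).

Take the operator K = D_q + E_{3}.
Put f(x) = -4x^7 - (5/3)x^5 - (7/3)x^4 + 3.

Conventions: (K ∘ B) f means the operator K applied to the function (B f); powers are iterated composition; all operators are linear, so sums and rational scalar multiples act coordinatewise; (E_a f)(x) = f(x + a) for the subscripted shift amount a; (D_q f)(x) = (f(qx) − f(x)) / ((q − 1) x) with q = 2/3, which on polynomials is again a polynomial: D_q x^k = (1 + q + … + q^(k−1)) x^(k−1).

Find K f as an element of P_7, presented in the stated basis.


g(x) = -4x^7 - (69472/729)x^6 - (2273/3)x^5 - (926237/243)x^4 - (933413/81)x^3 - 20988x^2 - 21339x - 9339

D_q f = -(8236/729)x^6 - (1055/243)x^4 - (455/81)x^3
E_{3} f = -4x^7 - 84x^6 - (2273/3)x^5 - (11422/3)x^4 - 11518x^3 - 20988x^2 - 21339x - 9339
(D_q + E_{3}) f = -4x^7 - (69472/729)x^6 - (2273/3)x^5 - (926237/243)x^4 - (933413/81)x^3 - 20988x^2 - 21339x - 9339


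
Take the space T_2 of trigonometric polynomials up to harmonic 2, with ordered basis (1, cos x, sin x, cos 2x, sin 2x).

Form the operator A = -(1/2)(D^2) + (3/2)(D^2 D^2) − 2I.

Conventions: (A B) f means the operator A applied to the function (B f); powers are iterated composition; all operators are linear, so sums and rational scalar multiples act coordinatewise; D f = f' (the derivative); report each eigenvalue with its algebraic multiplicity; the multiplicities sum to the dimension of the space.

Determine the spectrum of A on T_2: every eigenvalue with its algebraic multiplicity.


λ = -2 (multiplicity 1), λ = 0 (multiplicity 2), λ = 24 (multiplicity 2)

image of 1: -2
image of cos x: 0
image of sin x: 0
image of cos 2x: 24cos 2x
image of sin 2x: 24sin 2x
the matrix is diagonal; its diagonal is (-2, 0, 0, 24, 24)
for a triangular matrix the eigenvalues are the diagonal entries, with algebraic multiplicity their repetition count


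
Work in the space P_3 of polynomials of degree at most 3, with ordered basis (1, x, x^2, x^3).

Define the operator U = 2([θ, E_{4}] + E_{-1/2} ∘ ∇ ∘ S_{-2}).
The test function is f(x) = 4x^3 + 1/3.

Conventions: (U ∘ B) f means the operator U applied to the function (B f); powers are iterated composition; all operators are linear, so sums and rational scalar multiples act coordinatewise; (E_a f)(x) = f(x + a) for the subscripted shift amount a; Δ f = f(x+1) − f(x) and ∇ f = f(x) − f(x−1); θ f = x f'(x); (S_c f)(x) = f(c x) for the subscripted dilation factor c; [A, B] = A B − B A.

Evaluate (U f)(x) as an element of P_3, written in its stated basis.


E_{4} f = 4x^3 + 48x^2 + 192x + 769/3
θ E_{4} f = 12x^3 + 96x^2 + 192x
θ f = 12x^3
E_{4} θ f = 12x^3 + 144x^2 + 576x + 768
[θ, E_{4}] f = -48x^2 - 384x - 768
S_{-2} f = -32x^3 + 1/3
∇ S_{-2} f = -96x^2 + 96x - 32
E_{-1/2} ∇ S_{-2} f = -96x^2 + 192x - 104
([θ, E_{4}] + E_{-1/2} ∘ ∇ ∘ S_{-2}) f = -144x^2 - 192x - 872
(2([θ, E_{4}] + E_{-1/2} ∘ ∇ ∘ S_{-2})) f = -288x^2 - 384x - 1744

the image equals g(x) = -288x^2 - 384x - 1744


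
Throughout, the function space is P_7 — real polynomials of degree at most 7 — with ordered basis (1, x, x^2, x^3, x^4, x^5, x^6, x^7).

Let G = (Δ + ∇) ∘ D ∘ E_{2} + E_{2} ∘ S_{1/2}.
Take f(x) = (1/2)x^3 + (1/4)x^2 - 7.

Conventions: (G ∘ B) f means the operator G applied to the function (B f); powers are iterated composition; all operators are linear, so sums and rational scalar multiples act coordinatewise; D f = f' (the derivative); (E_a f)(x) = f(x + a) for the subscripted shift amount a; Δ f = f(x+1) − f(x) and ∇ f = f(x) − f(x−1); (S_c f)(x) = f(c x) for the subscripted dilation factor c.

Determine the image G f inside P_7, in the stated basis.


the result is g(x) = (1/16)x^3 + (7/16)x^2 + 7x + 27/4

E_{2} f = (1/2)x^3 + (13/4)x^2 + 7x - 2
D E_{2} f = (3/2)x^2 + (13/2)x + 7
Δ D E_{2} f = 3x + 8
∇ D E_{2} f = 3x + 5
(Δ + ∇) D E_{2} f = 6x + 13
S_{1/2} f = (1/16)x^3 + (1/16)x^2 - 7
E_{2} S_{1/2} f = (1/16)x^3 + (7/16)x^2 + x - 25/4
((Δ + ∇) ∘ D ∘ E_{2} + E_{2} ∘ S_{1/2}) f = (1/16)x^3 + (7/16)x^2 + 7x + 27/4


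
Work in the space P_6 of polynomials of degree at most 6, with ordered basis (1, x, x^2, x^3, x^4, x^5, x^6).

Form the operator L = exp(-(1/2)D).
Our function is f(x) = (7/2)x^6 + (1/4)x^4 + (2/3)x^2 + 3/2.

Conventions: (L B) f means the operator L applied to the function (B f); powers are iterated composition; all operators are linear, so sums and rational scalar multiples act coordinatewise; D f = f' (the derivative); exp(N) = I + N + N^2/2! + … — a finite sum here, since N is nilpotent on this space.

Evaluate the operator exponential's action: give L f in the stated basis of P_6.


the image equals g(x) = (7/2)x^6 - (21/2)x^5 + (107/8)x^4 - (37/4)x^3 + (415/96)x^2 - (139/96)x + 667/384

order-1 term: -(21/2)x^5 - (1/2)x^3 - (2/3)x
order-2 term: (105/8)x^4 + (3/8)x^2 + 1/6
order-3 term: -(35/4)x^3 - (1/8)x
order-4 term: (105/32)x^2 + 1/64
order-5 term: -(21/32)x
order-6 term: 7/128
the series for exp(-(1/2)D) f terminates at order 6
exp(-(1/2)D) f = (7/2)x^6 - (21/2)x^5 + (107/8)x^4 - (37/4)x^3 + (415/96)x^2 - (139/96)x + 667/384
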